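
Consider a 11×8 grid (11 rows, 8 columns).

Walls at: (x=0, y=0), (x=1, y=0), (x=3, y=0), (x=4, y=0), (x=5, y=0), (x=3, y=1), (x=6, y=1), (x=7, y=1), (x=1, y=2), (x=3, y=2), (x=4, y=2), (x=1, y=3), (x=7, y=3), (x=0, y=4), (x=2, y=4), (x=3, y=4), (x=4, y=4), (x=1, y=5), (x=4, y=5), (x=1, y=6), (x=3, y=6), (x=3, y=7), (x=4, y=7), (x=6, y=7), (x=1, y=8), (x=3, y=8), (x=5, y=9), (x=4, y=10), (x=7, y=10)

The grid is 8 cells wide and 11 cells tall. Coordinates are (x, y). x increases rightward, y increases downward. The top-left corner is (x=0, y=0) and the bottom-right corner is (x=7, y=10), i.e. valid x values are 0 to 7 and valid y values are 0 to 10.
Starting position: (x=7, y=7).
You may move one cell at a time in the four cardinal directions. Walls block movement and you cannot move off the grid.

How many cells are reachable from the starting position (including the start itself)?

BFS flood-fill from (x=7, y=7):
  Distance 0: (x=7, y=7)
  Distance 1: (x=7, y=6), (x=7, y=8)
  Distance 2: (x=7, y=5), (x=6, y=6), (x=6, y=8), (x=7, y=9)
  Distance 3: (x=7, y=4), (x=6, y=5), (x=5, y=6), (x=5, y=8), (x=6, y=9)
  Distance 4: (x=6, y=4), (x=5, y=5), (x=4, y=6), (x=5, y=7), (x=4, y=8), (x=6, y=10)
  Distance 5: (x=6, y=3), (x=5, y=4), (x=4, y=9), (x=5, y=10)
  Distance 6: (x=6, y=2), (x=5, y=3), (x=3, y=9)
  Distance 7: (x=5, y=2), (x=7, y=2), (x=4, y=3), (x=2, y=9), (x=3, y=10)
  Distance 8: (x=5, y=1), (x=3, y=3), (x=2, y=8), (x=1, y=9), (x=2, y=10)
  Distance 9: (x=4, y=1), (x=2, y=3), (x=2, y=7), (x=0, y=9), (x=1, y=10)
  Distance 10: (x=2, y=2), (x=2, y=6), (x=1, y=7), (x=0, y=8), (x=0, y=10)
  Distance 11: (x=2, y=1), (x=2, y=5), (x=0, y=7)
  Distance 12: (x=2, y=0), (x=1, y=1), (x=3, y=5), (x=0, y=6)
  Distance 13: (x=0, y=1), (x=0, y=5)
  Distance 14: (x=0, y=2)
  Distance 15: (x=0, y=3)
Total reachable: 56 (grid has 59 open cells total)

Answer: Reachable cells: 56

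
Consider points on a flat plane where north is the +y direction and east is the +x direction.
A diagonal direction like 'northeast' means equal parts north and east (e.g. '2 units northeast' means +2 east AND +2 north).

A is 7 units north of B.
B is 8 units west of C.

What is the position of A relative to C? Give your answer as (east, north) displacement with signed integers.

Answer: A is at (east=-8, north=7) relative to C.

Derivation:
Place C at the origin (east=0, north=0).
  B is 8 units west of C: delta (east=-8, north=+0); B at (east=-8, north=0).
  A is 7 units north of B: delta (east=+0, north=+7); A at (east=-8, north=7).
Therefore A relative to C: (east=-8, north=7).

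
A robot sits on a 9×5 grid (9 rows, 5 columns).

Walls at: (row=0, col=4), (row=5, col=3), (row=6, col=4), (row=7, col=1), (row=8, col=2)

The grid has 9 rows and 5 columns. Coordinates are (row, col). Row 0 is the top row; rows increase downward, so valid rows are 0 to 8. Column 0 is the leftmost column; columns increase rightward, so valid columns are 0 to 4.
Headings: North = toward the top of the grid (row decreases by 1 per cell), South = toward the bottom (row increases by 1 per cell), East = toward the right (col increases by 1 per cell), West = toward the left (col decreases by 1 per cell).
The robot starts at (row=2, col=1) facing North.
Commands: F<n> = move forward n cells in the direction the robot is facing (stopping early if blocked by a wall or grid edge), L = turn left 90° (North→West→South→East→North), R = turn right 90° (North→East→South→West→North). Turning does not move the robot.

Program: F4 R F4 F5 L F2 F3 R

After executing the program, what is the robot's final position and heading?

Answer: Final position: (row=0, col=3), facing East

Derivation:
Start: (row=2, col=1), facing North
  F4: move forward 2/4 (blocked), now at (row=0, col=1)
  R: turn right, now facing East
  F4: move forward 2/4 (blocked), now at (row=0, col=3)
  F5: move forward 0/5 (blocked), now at (row=0, col=3)
  L: turn left, now facing North
  F2: move forward 0/2 (blocked), now at (row=0, col=3)
  F3: move forward 0/3 (blocked), now at (row=0, col=3)
  R: turn right, now facing East
Final: (row=0, col=3), facing East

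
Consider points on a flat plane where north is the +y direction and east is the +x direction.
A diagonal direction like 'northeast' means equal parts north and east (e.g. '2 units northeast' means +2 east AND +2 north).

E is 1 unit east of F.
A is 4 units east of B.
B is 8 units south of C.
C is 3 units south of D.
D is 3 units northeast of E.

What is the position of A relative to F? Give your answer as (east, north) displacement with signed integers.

Answer: A is at (east=8, north=-8) relative to F.

Derivation:
Place F at the origin (east=0, north=0).
  E is 1 unit east of F: delta (east=+1, north=+0); E at (east=1, north=0).
  D is 3 units northeast of E: delta (east=+3, north=+3); D at (east=4, north=3).
  C is 3 units south of D: delta (east=+0, north=-3); C at (east=4, north=0).
  B is 8 units south of C: delta (east=+0, north=-8); B at (east=4, north=-8).
  A is 4 units east of B: delta (east=+4, north=+0); A at (east=8, north=-8).
Therefore A relative to F: (east=8, north=-8).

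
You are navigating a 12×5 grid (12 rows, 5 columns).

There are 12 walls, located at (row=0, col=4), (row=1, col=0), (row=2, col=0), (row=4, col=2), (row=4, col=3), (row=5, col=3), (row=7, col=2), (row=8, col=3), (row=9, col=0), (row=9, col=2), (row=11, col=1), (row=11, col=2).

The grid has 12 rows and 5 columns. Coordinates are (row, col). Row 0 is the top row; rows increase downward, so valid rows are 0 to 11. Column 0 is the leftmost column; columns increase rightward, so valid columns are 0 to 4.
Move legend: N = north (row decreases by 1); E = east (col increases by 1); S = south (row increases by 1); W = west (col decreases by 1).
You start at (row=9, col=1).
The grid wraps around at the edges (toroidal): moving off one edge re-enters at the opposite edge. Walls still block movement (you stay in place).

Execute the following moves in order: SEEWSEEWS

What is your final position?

Answer: Final position: (row=11, col=3)

Derivation:
Start: (row=9, col=1)
  S (south): (row=9, col=1) -> (row=10, col=1)
  E (east): (row=10, col=1) -> (row=10, col=2)
  E (east): (row=10, col=2) -> (row=10, col=3)
  W (west): (row=10, col=3) -> (row=10, col=2)
  S (south): blocked, stay at (row=10, col=2)
  E (east): (row=10, col=2) -> (row=10, col=3)
  E (east): (row=10, col=3) -> (row=10, col=4)
  W (west): (row=10, col=4) -> (row=10, col=3)
  S (south): (row=10, col=3) -> (row=11, col=3)
Final: (row=11, col=3)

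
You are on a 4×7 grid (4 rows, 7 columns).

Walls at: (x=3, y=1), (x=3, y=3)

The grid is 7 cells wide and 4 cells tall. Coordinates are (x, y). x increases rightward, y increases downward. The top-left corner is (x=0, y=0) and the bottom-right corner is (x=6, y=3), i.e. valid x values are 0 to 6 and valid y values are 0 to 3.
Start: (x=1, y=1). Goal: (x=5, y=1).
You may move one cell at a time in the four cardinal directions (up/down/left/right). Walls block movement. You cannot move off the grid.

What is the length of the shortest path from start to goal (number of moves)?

Answer: Shortest path length: 6

Derivation:
BFS from (x=1, y=1) until reaching (x=5, y=1):
  Distance 0: (x=1, y=1)
  Distance 1: (x=1, y=0), (x=0, y=1), (x=2, y=1), (x=1, y=2)
  Distance 2: (x=0, y=0), (x=2, y=0), (x=0, y=2), (x=2, y=2), (x=1, y=3)
  Distance 3: (x=3, y=0), (x=3, y=2), (x=0, y=3), (x=2, y=3)
  Distance 4: (x=4, y=0), (x=4, y=2)
  Distance 5: (x=5, y=0), (x=4, y=1), (x=5, y=2), (x=4, y=3)
  Distance 6: (x=6, y=0), (x=5, y=1), (x=6, y=2), (x=5, y=3)  <- goal reached here
One shortest path (6 moves): (x=1, y=1) -> (x=2, y=1) -> (x=2, y=0) -> (x=3, y=0) -> (x=4, y=0) -> (x=5, y=0) -> (x=5, y=1)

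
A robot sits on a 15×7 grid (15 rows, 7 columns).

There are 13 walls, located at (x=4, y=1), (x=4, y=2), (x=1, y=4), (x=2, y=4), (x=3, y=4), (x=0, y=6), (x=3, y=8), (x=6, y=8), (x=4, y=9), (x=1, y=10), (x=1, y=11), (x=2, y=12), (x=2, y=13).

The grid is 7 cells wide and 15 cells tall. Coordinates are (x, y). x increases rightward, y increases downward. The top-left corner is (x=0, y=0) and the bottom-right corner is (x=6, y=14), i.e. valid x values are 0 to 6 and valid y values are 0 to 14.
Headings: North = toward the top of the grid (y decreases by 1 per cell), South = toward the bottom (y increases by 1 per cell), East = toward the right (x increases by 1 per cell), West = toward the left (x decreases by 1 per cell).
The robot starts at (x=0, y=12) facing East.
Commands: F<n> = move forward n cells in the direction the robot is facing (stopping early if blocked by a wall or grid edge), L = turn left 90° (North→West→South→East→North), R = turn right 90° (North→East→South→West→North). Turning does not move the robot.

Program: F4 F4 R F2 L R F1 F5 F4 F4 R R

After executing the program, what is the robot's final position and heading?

Answer: Final position: (x=1, y=14), facing North

Derivation:
Start: (x=0, y=12), facing East
  F4: move forward 1/4 (blocked), now at (x=1, y=12)
  F4: move forward 0/4 (blocked), now at (x=1, y=12)
  R: turn right, now facing South
  F2: move forward 2, now at (x=1, y=14)
  L: turn left, now facing East
  R: turn right, now facing South
  F1: move forward 0/1 (blocked), now at (x=1, y=14)
  F5: move forward 0/5 (blocked), now at (x=1, y=14)
  F4: move forward 0/4 (blocked), now at (x=1, y=14)
  F4: move forward 0/4 (blocked), now at (x=1, y=14)
  R: turn right, now facing West
  R: turn right, now facing North
Final: (x=1, y=14), facing North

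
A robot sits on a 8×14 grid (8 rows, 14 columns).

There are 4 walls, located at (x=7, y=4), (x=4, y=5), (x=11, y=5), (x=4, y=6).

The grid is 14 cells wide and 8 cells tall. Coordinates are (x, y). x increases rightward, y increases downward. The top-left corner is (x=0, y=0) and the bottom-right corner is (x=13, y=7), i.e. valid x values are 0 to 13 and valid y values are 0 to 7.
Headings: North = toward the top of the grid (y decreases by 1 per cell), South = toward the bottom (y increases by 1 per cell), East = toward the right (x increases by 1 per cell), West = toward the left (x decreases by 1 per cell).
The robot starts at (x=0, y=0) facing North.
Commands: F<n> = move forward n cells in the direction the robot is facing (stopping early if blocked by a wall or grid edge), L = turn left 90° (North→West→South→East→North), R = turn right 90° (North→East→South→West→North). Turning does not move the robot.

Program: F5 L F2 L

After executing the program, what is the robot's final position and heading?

Start: (x=0, y=0), facing North
  F5: move forward 0/5 (blocked), now at (x=0, y=0)
  L: turn left, now facing West
  F2: move forward 0/2 (blocked), now at (x=0, y=0)
  L: turn left, now facing South
Final: (x=0, y=0), facing South

Answer: Final position: (x=0, y=0), facing South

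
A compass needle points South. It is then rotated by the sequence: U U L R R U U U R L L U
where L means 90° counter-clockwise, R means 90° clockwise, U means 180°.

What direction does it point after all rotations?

Answer: Final heading: South

Derivation:
Start: South
  U (U-turn (180°)) -> North
  U (U-turn (180°)) -> South
  L (left (90° counter-clockwise)) -> East
  R (right (90° clockwise)) -> South
  R (right (90° clockwise)) -> West
  U (U-turn (180°)) -> East
  U (U-turn (180°)) -> West
  U (U-turn (180°)) -> East
  R (right (90° clockwise)) -> South
  L (left (90° counter-clockwise)) -> East
  L (left (90° counter-clockwise)) -> North
  U (U-turn (180°)) -> South
Final: South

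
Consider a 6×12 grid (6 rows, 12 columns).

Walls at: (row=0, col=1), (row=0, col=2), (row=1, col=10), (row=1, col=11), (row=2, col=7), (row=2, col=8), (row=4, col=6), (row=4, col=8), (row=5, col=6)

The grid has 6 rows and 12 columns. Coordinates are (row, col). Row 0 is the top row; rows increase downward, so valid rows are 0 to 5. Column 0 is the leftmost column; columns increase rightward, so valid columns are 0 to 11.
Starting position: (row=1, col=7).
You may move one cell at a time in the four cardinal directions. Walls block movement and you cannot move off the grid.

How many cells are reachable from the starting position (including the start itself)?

Answer: Reachable cells: 63

Derivation:
BFS flood-fill from (row=1, col=7):
  Distance 0: (row=1, col=7)
  Distance 1: (row=0, col=7), (row=1, col=6), (row=1, col=8)
  Distance 2: (row=0, col=6), (row=0, col=8), (row=1, col=5), (row=1, col=9), (row=2, col=6)
  Distance 3: (row=0, col=5), (row=0, col=9), (row=1, col=4), (row=2, col=5), (row=2, col=9), (row=3, col=6)
  Distance 4: (row=0, col=4), (row=0, col=10), (row=1, col=3), (row=2, col=4), (row=2, col=10), (row=3, col=5), (row=3, col=7), (row=3, col=9)
  Distance 5: (row=0, col=3), (row=0, col=11), (row=1, col=2), (row=2, col=3), (row=2, col=11), (row=3, col=4), (row=3, col=8), (row=3, col=10), (row=4, col=5), (row=4, col=7), (row=4, col=9)
  Distance 6: (row=1, col=1), (row=2, col=2), (row=3, col=3), (row=3, col=11), (row=4, col=4), (row=4, col=10), (row=5, col=5), (row=5, col=7), (row=5, col=9)
  Distance 7: (row=1, col=0), (row=2, col=1), (row=3, col=2), (row=4, col=3), (row=4, col=11), (row=5, col=4), (row=5, col=8), (row=5, col=10)
  Distance 8: (row=0, col=0), (row=2, col=0), (row=3, col=1), (row=4, col=2), (row=5, col=3), (row=5, col=11)
  Distance 9: (row=3, col=0), (row=4, col=1), (row=5, col=2)
  Distance 10: (row=4, col=0), (row=5, col=1)
  Distance 11: (row=5, col=0)
Total reachable: 63 (grid has 63 open cells total)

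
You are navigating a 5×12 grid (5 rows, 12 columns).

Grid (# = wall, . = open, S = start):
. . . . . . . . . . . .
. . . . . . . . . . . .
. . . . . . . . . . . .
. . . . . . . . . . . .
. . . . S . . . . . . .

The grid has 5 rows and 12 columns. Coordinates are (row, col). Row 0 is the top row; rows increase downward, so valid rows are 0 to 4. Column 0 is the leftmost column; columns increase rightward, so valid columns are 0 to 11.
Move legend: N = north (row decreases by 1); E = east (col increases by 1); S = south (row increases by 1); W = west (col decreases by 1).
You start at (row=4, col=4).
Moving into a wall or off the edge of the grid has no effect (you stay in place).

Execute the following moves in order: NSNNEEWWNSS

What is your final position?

Answer: Final position: (row=3, col=4)

Derivation:
Start: (row=4, col=4)
  N (north): (row=4, col=4) -> (row=3, col=4)
  S (south): (row=3, col=4) -> (row=4, col=4)
  N (north): (row=4, col=4) -> (row=3, col=4)
  N (north): (row=3, col=4) -> (row=2, col=4)
  E (east): (row=2, col=4) -> (row=2, col=5)
  E (east): (row=2, col=5) -> (row=2, col=6)
  W (west): (row=2, col=6) -> (row=2, col=5)
  W (west): (row=2, col=5) -> (row=2, col=4)
  N (north): (row=2, col=4) -> (row=1, col=4)
  S (south): (row=1, col=4) -> (row=2, col=4)
  S (south): (row=2, col=4) -> (row=3, col=4)
Final: (row=3, col=4)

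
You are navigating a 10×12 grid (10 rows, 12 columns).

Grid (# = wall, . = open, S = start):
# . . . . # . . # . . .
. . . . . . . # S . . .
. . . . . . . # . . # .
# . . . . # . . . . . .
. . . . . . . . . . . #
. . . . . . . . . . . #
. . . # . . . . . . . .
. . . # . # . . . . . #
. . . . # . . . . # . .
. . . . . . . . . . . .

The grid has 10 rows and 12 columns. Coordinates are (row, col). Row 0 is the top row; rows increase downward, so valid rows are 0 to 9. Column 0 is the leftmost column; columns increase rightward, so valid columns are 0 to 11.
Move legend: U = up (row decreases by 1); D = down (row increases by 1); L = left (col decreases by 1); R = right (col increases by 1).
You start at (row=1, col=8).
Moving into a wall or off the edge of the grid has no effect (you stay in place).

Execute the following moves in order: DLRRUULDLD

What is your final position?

Answer: Final position: (row=2, col=8)

Derivation:
Start: (row=1, col=8)
  D (down): (row=1, col=8) -> (row=2, col=8)
  L (left): blocked, stay at (row=2, col=8)
  R (right): (row=2, col=8) -> (row=2, col=9)
  R (right): blocked, stay at (row=2, col=9)
  U (up): (row=2, col=9) -> (row=1, col=9)
  U (up): (row=1, col=9) -> (row=0, col=9)
  L (left): blocked, stay at (row=0, col=9)
  D (down): (row=0, col=9) -> (row=1, col=9)
  L (left): (row=1, col=9) -> (row=1, col=8)
  D (down): (row=1, col=8) -> (row=2, col=8)
Final: (row=2, col=8)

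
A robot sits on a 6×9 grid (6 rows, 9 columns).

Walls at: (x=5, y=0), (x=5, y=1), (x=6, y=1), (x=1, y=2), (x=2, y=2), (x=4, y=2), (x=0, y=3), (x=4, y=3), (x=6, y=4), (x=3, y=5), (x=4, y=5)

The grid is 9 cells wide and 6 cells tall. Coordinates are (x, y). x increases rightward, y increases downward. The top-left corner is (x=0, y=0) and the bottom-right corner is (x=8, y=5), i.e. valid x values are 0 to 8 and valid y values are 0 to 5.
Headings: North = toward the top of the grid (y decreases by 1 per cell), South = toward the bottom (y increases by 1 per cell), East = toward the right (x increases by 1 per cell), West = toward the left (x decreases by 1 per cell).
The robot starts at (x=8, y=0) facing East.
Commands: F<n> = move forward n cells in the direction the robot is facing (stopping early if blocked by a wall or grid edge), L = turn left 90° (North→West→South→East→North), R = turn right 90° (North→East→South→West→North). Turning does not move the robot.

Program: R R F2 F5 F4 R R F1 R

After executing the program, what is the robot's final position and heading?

Start: (x=8, y=0), facing East
  R: turn right, now facing South
  R: turn right, now facing West
  F2: move forward 2, now at (x=6, y=0)
  F5: move forward 0/5 (blocked), now at (x=6, y=0)
  F4: move forward 0/4 (blocked), now at (x=6, y=0)
  R: turn right, now facing North
  R: turn right, now facing East
  F1: move forward 1, now at (x=7, y=0)
  R: turn right, now facing South
Final: (x=7, y=0), facing South

Answer: Final position: (x=7, y=0), facing South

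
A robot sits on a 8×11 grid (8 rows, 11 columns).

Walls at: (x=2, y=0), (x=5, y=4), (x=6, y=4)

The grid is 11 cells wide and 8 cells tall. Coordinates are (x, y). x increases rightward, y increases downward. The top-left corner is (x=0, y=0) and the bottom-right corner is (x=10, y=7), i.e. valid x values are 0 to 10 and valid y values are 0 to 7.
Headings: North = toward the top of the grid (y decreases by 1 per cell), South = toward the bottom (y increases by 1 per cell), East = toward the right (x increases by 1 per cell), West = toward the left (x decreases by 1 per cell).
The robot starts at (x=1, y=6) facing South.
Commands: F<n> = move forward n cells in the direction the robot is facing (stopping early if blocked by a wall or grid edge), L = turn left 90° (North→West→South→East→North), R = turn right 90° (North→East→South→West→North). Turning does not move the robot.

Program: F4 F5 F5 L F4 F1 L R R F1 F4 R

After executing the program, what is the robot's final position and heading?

Start: (x=1, y=6), facing South
  F4: move forward 1/4 (blocked), now at (x=1, y=7)
  F5: move forward 0/5 (blocked), now at (x=1, y=7)
  F5: move forward 0/5 (blocked), now at (x=1, y=7)
  L: turn left, now facing East
  F4: move forward 4, now at (x=5, y=7)
  F1: move forward 1, now at (x=6, y=7)
  L: turn left, now facing North
  R: turn right, now facing East
  R: turn right, now facing South
  F1: move forward 0/1 (blocked), now at (x=6, y=7)
  F4: move forward 0/4 (blocked), now at (x=6, y=7)
  R: turn right, now facing West
Final: (x=6, y=7), facing West

Answer: Final position: (x=6, y=7), facing West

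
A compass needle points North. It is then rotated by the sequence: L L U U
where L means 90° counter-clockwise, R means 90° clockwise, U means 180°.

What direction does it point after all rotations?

Start: North
  L (left (90° counter-clockwise)) -> West
  L (left (90° counter-clockwise)) -> South
  U (U-turn (180°)) -> North
  U (U-turn (180°)) -> South
Final: South

Answer: Final heading: South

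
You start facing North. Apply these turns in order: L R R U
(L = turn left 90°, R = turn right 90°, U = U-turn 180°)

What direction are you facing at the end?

Answer: Final heading: West

Derivation:
Start: North
  L (left (90° counter-clockwise)) -> West
  R (right (90° clockwise)) -> North
  R (right (90° clockwise)) -> East
  U (U-turn (180°)) -> West
Final: West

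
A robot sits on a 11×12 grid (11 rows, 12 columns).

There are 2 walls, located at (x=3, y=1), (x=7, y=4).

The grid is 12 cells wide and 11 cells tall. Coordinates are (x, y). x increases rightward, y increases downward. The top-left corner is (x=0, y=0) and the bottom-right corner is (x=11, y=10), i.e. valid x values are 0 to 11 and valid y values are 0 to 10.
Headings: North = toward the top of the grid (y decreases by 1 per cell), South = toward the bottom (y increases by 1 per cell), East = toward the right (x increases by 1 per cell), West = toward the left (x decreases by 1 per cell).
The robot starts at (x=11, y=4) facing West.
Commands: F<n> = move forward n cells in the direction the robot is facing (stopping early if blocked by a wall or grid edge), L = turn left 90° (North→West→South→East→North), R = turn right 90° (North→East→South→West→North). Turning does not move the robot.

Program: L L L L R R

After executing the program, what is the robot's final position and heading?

Start: (x=11, y=4), facing West
  L: turn left, now facing South
  L: turn left, now facing East
  L: turn left, now facing North
  L: turn left, now facing West
  R: turn right, now facing North
  R: turn right, now facing East
Final: (x=11, y=4), facing East

Answer: Final position: (x=11, y=4), facing East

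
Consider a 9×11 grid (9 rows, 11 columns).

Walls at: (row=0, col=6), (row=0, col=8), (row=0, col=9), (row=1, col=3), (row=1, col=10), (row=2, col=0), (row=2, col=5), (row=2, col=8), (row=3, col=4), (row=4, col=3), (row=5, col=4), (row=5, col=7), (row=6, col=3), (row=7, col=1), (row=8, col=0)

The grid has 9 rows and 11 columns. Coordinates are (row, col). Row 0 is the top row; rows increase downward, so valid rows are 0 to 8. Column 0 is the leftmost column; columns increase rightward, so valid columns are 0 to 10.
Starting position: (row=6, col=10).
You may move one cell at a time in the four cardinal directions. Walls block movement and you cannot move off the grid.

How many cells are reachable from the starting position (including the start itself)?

Answer: Reachable cells: 83

Derivation:
BFS flood-fill from (row=6, col=10):
  Distance 0: (row=6, col=10)
  Distance 1: (row=5, col=10), (row=6, col=9), (row=7, col=10)
  Distance 2: (row=4, col=10), (row=5, col=9), (row=6, col=8), (row=7, col=9), (row=8, col=10)
  Distance 3: (row=3, col=10), (row=4, col=9), (row=5, col=8), (row=6, col=7), (row=7, col=8), (row=8, col=9)
  Distance 4: (row=2, col=10), (row=3, col=9), (row=4, col=8), (row=6, col=6), (row=7, col=7), (row=8, col=8)
  Distance 5: (row=2, col=9), (row=3, col=8), (row=4, col=7), (row=5, col=6), (row=6, col=5), (row=7, col=6), (row=8, col=7)
  Distance 6: (row=1, col=9), (row=3, col=7), (row=4, col=6), (row=5, col=5), (row=6, col=4), (row=7, col=5), (row=8, col=6)
  Distance 7: (row=1, col=8), (row=2, col=7), (row=3, col=6), (row=4, col=5), (row=7, col=4), (row=8, col=5)
  Distance 8: (row=1, col=7), (row=2, col=6), (row=3, col=5), (row=4, col=4), (row=7, col=3), (row=8, col=4)
  Distance 9: (row=0, col=7), (row=1, col=6), (row=7, col=2), (row=8, col=3)
  Distance 10: (row=1, col=5), (row=6, col=2), (row=8, col=2)
  Distance 11: (row=0, col=5), (row=1, col=4), (row=5, col=2), (row=6, col=1), (row=8, col=1)
  Distance 12: (row=0, col=4), (row=2, col=4), (row=4, col=2), (row=5, col=1), (row=5, col=3), (row=6, col=0)
  Distance 13: (row=0, col=3), (row=2, col=3), (row=3, col=2), (row=4, col=1), (row=5, col=0), (row=7, col=0)
  Distance 14: (row=0, col=2), (row=2, col=2), (row=3, col=1), (row=3, col=3), (row=4, col=0)
  Distance 15: (row=0, col=1), (row=1, col=2), (row=2, col=1), (row=3, col=0)
  Distance 16: (row=0, col=0), (row=1, col=1)
  Distance 17: (row=1, col=0)
Total reachable: 83 (grid has 84 open cells total)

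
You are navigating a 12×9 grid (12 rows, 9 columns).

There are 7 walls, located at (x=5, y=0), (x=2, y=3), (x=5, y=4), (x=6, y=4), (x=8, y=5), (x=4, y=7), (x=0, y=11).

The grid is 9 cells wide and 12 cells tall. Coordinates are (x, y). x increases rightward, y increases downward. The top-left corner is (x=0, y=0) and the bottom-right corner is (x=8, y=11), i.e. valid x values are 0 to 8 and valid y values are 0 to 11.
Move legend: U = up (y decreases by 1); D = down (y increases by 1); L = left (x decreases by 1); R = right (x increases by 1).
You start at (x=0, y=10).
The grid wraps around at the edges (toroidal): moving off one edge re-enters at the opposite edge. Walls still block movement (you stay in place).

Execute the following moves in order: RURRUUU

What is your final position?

Start: (x=0, y=10)
  R (right): (x=0, y=10) -> (x=1, y=10)
  U (up): (x=1, y=10) -> (x=1, y=9)
  R (right): (x=1, y=9) -> (x=2, y=9)
  R (right): (x=2, y=9) -> (x=3, y=9)
  U (up): (x=3, y=9) -> (x=3, y=8)
  U (up): (x=3, y=8) -> (x=3, y=7)
  U (up): (x=3, y=7) -> (x=3, y=6)
Final: (x=3, y=6)

Answer: Final position: (x=3, y=6)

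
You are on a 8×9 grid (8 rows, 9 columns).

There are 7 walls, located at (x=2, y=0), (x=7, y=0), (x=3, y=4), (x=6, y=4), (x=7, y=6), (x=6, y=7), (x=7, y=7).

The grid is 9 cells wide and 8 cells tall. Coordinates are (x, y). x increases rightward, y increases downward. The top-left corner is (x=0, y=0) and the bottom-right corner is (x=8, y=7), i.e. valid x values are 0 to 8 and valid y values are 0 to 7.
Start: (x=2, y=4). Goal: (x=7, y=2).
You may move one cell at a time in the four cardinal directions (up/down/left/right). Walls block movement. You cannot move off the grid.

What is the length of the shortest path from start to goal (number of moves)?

BFS from (x=2, y=4) until reaching (x=7, y=2):
  Distance 0: (x=2, y=4)
  Distance 1: (x=2, y=3), (x=1, y=4), (x=2, y=5)
  Distance 2: (x=2, y=2), (x=1, y=3), (x=3, y=3), (x=0, y=4), (x=1, y=5), (x=3, y=5), (x=2, y=6)
  Distance 3: (x=2, y=1), (x=1, y=2), (x=3, y=2), (x=0, y=3), (x=4, y=3), (x=0, y=5), (x=4, y=5), (x=1, y=6), (x=3, y=6), (x=2, y=7)
  Distance 4: (x=1, y=1), (x=3, y=1), (x=0, y=2), (x=4, y=2), (x=5, y=3), (x=4, y=4), (x=5, y=5), (x=0, y=6), (x=4, y=6), (x=1, y=7), (x=3, y=7)
  Distance 5: (x=1, y=0), (x=3, y=0), (x=0, y=1), (x=4, y=1), (x=5, y=2), (x=6, y=3), (x=5, y=4), (x=6, y=5), (x=5, y=6), (x=0, y=7), (x=4, y=7)
  Distance 6: (x=0, y=0), (x=4, y=0), (x=5, y=1), (x=6, y=2), (x=7, y=3), (x=7, y=5), (x=6, y=6), (x=5, y=7)
  Distance 7: (x=5, y=0), (x=6, y=1), (x=7, y=2), (x=8, y=3), (x=7, y=4), (x=8, y=5)  <- goal reached here
One shortest path (7 moves): (x=2, y=4) -> (x=2, y=3) -> (x=3, y=3) -> (x=4, y=3) -> (x=5, y=3) -> (x=6, y=3) -> (x=7, y=3) -> (x=7, y=2)

Answer: Shortest path length: 7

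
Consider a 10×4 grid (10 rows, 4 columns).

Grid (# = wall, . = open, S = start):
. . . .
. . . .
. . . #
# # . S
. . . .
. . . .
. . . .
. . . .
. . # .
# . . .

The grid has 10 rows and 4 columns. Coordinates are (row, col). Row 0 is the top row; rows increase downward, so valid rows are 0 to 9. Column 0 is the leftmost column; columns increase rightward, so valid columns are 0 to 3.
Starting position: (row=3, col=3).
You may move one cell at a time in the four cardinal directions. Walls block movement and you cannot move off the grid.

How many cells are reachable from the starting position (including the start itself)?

Answer: Reachable cells: 35

Derivation:
BFS flood-fill from (row=3, col=3):
  Distance 0: (row=3, col=3)
  Distance 1: (row=3, col=2), (row=4, col=3)
  Distance 2: (row=2, col=2), (row=4, col=2), (row=5, col=3)
  Distance 3: (row=1, col=2), (row=2, col=1), (row=4, col=1), (row=5, col=2), (row=6, col=3)
  Distance 4: (row=0, col=2), (row=1, col=1), (row=1, col=3), (row=2, col=0), (row=4, col=0), (row=5, col=1), (row=6, col=2), (row=7, col=3)
  Distance 5: (row=0, col=1), (row=0, col=3), (row=1, col=0), (row=5, col=0), (row=6, col=1), (row=7, col=2), (row=8, col=3)
  Distance 6: (row=0, col=0), (row=6, col=0), (row=7, col=1), (row=9, col=3)
  Distance 7: (row=7, col=0), (row=8, col=1), (row=9, col=2)
  Distance 8: (row=8, col=0), (row=9, col=1)
Total reachable: 35 (grid has 35 open cells total)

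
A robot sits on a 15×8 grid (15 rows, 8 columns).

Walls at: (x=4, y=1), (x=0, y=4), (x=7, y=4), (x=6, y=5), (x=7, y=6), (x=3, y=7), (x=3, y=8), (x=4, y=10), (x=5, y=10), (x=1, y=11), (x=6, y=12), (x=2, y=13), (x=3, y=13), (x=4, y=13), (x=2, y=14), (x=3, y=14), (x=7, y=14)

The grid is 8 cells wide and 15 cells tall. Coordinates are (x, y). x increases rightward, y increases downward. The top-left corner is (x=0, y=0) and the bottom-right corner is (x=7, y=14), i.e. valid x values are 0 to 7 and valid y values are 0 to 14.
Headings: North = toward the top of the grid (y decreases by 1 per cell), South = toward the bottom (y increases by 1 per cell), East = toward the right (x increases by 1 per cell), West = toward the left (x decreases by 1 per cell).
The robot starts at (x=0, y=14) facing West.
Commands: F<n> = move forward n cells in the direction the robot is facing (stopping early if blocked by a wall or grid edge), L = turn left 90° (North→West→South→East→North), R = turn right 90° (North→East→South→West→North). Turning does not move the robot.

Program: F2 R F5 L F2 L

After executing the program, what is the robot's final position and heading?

Answer: Final position: (x=0, y=9), facing South

Derivation:
Start: (x=0, y=14), facing West
  F2: move forward 0/2 (blocked), now at (x=0, y=14)
  R: turn right, now facing North
  F5: move forward 5, now at (x=0, y=9)
  L: turn left, now facing West
  F2: move forward 0/2 (blocked), now at (x=0, y=9)
  L: turn left, now facing South
Final: (x=0, y=9), facing South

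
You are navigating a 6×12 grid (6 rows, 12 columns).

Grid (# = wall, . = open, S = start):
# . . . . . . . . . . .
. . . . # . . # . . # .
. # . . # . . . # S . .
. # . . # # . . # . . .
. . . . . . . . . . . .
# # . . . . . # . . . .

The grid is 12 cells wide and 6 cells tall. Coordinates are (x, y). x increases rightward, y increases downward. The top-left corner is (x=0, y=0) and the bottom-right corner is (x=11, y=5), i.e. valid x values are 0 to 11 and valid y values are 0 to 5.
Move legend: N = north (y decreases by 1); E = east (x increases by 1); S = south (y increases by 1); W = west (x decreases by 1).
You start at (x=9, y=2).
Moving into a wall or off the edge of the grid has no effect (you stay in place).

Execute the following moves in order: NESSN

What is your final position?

Start: (x=9, y=2)
  N (north): (x=9, y=2) -> (x=9, y=1)
  E (east): blocked, stay at (x=9, y=1)
  S (south): (x=9, y=1) -> (x=9, y=2)
  S (south): (x=9, y=2) -> (x=9, y=3)
  N (north): (x=9, y=3) -> (x=9, y=2)
Final: (x=9, y=2)

Answer: Final position: (x=9, y=2)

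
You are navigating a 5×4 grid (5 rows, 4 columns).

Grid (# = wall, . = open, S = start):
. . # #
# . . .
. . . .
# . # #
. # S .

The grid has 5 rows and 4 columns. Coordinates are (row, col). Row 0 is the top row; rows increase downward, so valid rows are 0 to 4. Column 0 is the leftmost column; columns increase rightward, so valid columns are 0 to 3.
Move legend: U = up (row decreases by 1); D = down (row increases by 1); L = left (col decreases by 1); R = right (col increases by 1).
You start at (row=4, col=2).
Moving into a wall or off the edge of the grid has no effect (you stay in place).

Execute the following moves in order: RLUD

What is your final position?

Start: (row=4, col=2)
  R (right): (row=4, col=2) -> (row=4, col=3)
  L (left): (row=4, col=3) -> (row=4, col=2)
  U (up): blocked, stay at (row=4, col=2)
  D (down): blocked, stay at (row=4, col=2)
Final: (row=4, col=2)

Answer: Final position: (row=4, col=2)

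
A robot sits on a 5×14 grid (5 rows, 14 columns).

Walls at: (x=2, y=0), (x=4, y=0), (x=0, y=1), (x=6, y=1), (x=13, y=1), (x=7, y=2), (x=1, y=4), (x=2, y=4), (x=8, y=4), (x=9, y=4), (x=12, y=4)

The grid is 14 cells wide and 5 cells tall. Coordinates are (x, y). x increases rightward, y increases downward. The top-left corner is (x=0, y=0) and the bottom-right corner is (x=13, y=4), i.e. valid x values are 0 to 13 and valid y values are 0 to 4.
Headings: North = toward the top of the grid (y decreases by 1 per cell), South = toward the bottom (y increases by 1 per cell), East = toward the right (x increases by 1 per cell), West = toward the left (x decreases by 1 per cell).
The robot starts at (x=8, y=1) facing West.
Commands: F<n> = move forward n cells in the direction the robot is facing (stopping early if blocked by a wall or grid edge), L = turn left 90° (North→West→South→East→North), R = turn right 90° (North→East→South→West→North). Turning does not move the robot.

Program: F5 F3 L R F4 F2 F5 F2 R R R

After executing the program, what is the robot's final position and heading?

Start: (x=8, y=1), facing West
  F5: move forward 1/5 (blocked), now at (x=7, y=1)
  F3: move forward 0/3 (blocked), now at (x=7, y=1)
  L: turn left, now facing South
  R: turn right, now facing West
  F4: move forward 0/4 (blocked), now at (x=7, y=1)
  F2: move forward 0/2 (blocked), now at (x=7, y=1)
  F5: move forward 0/5 (blocked), now at (x=7, y=1)
  F2: move forward 0/2 (blocked), now at (x=7, y=1)
  R: turn right, now facing North
  R: turn right, now facing East
  R: turn right, now facing South
Final: (x=7, y=1), facing South

Answer: Final position: (x=7, y=1), facing South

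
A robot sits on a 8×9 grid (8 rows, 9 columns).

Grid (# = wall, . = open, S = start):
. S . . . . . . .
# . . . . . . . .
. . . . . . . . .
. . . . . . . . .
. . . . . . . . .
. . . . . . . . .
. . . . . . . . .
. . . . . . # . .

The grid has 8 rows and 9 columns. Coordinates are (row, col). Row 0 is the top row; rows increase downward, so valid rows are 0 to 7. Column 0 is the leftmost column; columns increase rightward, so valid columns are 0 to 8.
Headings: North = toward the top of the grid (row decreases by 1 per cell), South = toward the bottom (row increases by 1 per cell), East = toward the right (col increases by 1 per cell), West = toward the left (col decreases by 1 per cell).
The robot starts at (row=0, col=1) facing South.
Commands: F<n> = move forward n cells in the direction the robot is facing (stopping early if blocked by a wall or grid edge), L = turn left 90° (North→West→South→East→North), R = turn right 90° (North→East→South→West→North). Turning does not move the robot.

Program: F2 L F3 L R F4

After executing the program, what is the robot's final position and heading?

Answer: Final position: (row=2, col=8), facing East

Derivation:
Start: (row=0, col=1), facing South
  F2: move forward 2, now at (row=2, col=1)
  L: turn left, now facing East
  F3: move forward 3, now at (row=2, col=4)
  L: turn left, now facing North
  R: turn right, now facing East
  F4: move forward 4, now at (row=2, col=8)
Final: (row=2, col=8), facing East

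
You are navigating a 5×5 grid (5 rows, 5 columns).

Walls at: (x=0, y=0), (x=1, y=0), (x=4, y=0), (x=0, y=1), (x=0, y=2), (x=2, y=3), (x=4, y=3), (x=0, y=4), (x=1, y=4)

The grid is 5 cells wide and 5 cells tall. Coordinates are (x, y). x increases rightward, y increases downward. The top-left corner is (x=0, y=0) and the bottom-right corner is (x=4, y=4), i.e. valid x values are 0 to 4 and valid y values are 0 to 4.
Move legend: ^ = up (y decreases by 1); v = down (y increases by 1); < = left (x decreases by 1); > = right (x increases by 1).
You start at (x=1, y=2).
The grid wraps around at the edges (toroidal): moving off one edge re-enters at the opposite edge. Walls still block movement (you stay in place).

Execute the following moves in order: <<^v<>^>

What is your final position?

Start: (x=1, y=2)
  < (left): blocked, stay at (x=1, y=2)
  < (left): blocked, stay at (x=1, y=2)
  ^ (up): (x=1, y=2) -> (x=1, y=1)
  v (down): (x=1, y=1) -> (x=1, y=2)
  < (left): blocked, stay at (x=1, y=2)
  > (right): (x=1, y=2) -> (x=2, y=2)
  ^ (up): (x=2, y=2) -> (x=2, y=1)
  > (right): (x=2, y=1) -> (x=3, y=1)
Final: (x=3, y=1)

Answer: Final position: (x=3, y=1)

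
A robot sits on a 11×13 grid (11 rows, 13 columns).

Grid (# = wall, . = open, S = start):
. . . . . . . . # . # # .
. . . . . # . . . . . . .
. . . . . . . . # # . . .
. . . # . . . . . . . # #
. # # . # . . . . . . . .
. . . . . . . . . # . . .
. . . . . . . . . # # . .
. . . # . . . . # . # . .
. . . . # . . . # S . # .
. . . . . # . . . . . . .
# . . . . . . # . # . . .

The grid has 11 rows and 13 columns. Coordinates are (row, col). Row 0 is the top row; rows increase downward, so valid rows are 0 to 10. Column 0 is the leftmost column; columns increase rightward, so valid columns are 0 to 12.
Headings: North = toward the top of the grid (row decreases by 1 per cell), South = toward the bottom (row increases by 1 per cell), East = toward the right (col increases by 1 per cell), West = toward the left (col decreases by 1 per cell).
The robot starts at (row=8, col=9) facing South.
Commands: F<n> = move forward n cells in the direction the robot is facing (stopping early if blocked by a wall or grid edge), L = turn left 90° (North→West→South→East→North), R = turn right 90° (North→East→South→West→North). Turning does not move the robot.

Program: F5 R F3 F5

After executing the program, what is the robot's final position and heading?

Start: (row=8, col=9), facing South
  F5: move forward 1/5 (blocked), now at (row=9, col=9)
  R: turn right, now facing West
  F3: move forward 3, now at (row=9, col=6)
  F5: move forward 0/5 (blocked), now at (row=9, col=6)
Final: (row=9, col=6), facing West

Answer: Final position: (row=9, col=6), facing West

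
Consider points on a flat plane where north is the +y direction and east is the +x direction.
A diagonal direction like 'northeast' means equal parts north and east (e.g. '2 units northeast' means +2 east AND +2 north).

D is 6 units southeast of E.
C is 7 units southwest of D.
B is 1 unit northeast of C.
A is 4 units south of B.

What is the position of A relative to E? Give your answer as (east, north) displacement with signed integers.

Answer: A is at (east=0, north=-16) relative to E.

Derivation:
Place E at the origin (east=0, north=0).
  D is 6 units southeast of E: delta (east=+6, north=-6); D at (east=6, north=-6).
  C is 7 units southwest of D: delta (east=-7, north=-7); C at (east=-1, north=-13).
  B is 1 unit northeast of C: delta (east=+1, north=+1); B at (east=0, north=-12).
  A is 4 units south of B: delta (east=+0, north=-4); A at (east=0, north=-16).
Therefore A relative to E: (east=0, north=-16).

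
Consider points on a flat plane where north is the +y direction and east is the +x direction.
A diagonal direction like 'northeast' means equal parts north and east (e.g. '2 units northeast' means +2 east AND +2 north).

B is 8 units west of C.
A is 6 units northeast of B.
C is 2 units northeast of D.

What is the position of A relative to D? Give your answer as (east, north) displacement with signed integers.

Answer: A is at (east=0, north=8) relative to D.

Derivation:
Place D at the origin (east=0, north=0).
  C is 2 units northeast of D: delta (east=+2, north=+2); C at (east=2, north=2).
  B is 8 units west of C: delta (east=-8, north=+0); B at (east=-6, north=2).
  A is 6 units northeast of B: delta (east=+6, north=+6); A at (east=0, north=8).
Therefore A relative to D: (east=0, north=8).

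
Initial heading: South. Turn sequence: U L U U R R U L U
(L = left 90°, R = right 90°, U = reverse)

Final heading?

Start: South
  U (U-turn (180°)) -> North
  L (left (90° counter-clockwise)) -> West
  U (U-turn (180°)) -> East
  U (U-turn (180°)) -> West
  R (right (90° clockwise)) -> North
  R (right (90° clockwise)) -> East
  U (U-turn (180°)) -> West
  L (left (90° counter-clockwise)) -> South
  U (U-turn (180°)) -> North
Final: North

Answer: Final heading: North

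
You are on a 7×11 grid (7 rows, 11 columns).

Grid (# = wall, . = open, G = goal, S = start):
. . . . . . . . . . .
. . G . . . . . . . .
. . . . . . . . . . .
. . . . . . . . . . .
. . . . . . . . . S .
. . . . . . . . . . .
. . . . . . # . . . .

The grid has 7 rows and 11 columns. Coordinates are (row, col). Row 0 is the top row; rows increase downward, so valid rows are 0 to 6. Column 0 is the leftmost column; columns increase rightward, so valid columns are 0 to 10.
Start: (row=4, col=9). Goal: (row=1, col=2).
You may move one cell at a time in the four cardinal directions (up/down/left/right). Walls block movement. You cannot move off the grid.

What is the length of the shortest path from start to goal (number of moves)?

BFS from (row=4, col=9) until reaching (row=1, col=2):
  Distance 0: (row=4, col=9)
  Distance 1: (row=3, col=9), (row=4, col=8), (row=4, col=10), (row=5, col=9)
  Distance 2: (row=2, col=9), (row=3, col=8), (row=3, col=10), (row=4, col=7), (row=5, col=8), (row=5, col=10), (row=6, col=9)
  Distance 3: (row=1, col=9), (row=2, col=8), (row=2, col=10), (row=3, col=7), (row=4, col=6), (row=5, col=7), (row=6, col=8), (row=6, col=10)
  Distance 4: (row=0, col=9), (row=1, col=8), (row=1, col=10), (row=2, col=7), (row=3, col=6), (row=4, col=5), (row=5, col=6), (row=6, col=7)
  Distance 5: (row=0, col=8), (row=0, col=10), (row=1, col=7), (row=2, col=6), (row=3, col=5), (row=4, col=4), (row=5, col=5)
  Distance 6: (row=0, col=7), (row=1, col=6), (row=2, col=5), (row=3, col=4), (row=4, col=3), (row=5, col=4), (row=6, col=5)
  Distance 7: (row=0, col=6), (row=1, col=5), (row=2, col=4), (row=3, col=3), (row=4, col=2), (row=5, col=3), (row=6, col=4)
  Distance 8: (row=0, col=5), (row=1, col=4), (row=2, col=3), (row=3, col=2), (row=4, col=1), (row=5, col=2), (row=6, col=3)
  Distance 9: (row=0, col=4), (row=1, col=3), (row=2, col=2), (row=3, col=1), (row=4, col=0), (row=5, col=1), (row=6, col=2)
  Distance 10: (row=0, col=3), (row=1, col=2), (row=2, col=1), (row=3, col=0), (row=5, col=0), (row=6, col=1)  <- goal reached here
One shortest path (10 moves): (row=4, col=9) -> (row=4, col=8) -> (row=4, col=7) -> (row=4, col=6) -> (row=4, col=5) -> (row=4, col=4) -> (row=4, col=3) -> (row=4, col=2) -> (row=3, col=2) -> (row=2, col=2) -> (row=1, col=2)

Answer: Shortest path length: 10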